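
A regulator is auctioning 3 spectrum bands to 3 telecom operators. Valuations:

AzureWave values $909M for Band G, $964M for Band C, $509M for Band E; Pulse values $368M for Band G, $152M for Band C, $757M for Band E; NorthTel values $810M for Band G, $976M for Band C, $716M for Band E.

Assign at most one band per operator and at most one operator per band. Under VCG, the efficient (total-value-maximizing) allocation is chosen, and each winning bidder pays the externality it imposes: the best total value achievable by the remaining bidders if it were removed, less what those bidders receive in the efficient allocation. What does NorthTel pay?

NorthTel pays $55M.

Efficient allocation: AzureWave→Band G ($909M), Pulse→Band E ($757M), NorthTel→Band C ($976M); total welfare W = $2642M.
NorthTel receives Band C at value $976M, so the others get W − 976 = $1666M.
Without NorthTel: best allocation of the remaining 2 bidders over all 3 bands is AzureWave→Band C ($964M), Pulse→Band E ($757M), total $1721M.
VCG payment = (others' best without NorthTel) − (others' welfare with NorthTel) = 1721 − 1666 = $55M.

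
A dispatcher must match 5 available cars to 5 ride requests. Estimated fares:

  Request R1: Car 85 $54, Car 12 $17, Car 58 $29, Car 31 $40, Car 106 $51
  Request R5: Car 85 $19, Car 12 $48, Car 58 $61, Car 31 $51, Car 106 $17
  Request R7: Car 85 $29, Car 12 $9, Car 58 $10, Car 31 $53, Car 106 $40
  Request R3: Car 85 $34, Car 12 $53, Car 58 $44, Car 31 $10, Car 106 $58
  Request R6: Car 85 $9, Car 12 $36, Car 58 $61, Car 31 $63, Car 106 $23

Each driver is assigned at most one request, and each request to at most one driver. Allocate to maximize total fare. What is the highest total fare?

This is a one-to-one assignment (maximum-weight bipartite matching).
Optimal: Car 85→Request R1 ($54), Car 12→Request R5 ($48), Car 58→Request R6 ($61), Car 31→Request R7 ($53), Car 106→Request R3 ($58) — total 54+48+61+53+58 = $274.
Column-greedy (each request in turn goes to its best remaining driver) gives $262, worse by 12.
Every other assignment is strictly worse.

Maximum total: $274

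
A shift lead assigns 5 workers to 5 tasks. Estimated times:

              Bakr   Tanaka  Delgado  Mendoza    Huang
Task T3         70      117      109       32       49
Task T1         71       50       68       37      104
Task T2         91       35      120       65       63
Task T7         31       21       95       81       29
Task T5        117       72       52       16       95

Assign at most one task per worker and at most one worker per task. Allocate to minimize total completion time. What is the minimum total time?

Minimum total: 199 min

Optimal: Bakr→Task T7 (31 min), Tanaka→Task T2 (35 min), Delgado→Task T1 (68 min), Mendoza→Task T5 (16 min), Huang→Task T3 (49 min) — total 31+35+68+16+49 = 199 min.
Column-greedy (each task in turn goes to its cheapest remaining worker) gives 228 min, worse by 29.
No other one-to-one assignment undercuts 199 min.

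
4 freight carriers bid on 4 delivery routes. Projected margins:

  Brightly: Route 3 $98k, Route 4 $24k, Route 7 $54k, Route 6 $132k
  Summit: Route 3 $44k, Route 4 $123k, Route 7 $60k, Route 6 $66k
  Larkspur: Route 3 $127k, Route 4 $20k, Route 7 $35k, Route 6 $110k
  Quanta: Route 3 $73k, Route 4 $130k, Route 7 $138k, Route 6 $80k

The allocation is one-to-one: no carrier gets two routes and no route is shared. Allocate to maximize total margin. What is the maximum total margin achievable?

Max total: $520k

This is a one-to-one assignment (maximum-weight bipartite matching).
Optimal: Brightly→Route 6 ($132k), Summit→Route 4 ($123k), Larkspur→Route 3 ($127k), Quanta→Route 7 ($138k) — total 132+123+127+138 = $520k.
Column-greedy (each route in turn goes to its best remaining carrier) gives $449k, worse by 71.
Next-best assignment: Brightly→Route 3, Summit→Route 4, Larkspur→Route 6, Quanta→Route 7 = $469k.
Swapping Summit↔Larkspur (Summit→Route 3 $44k, Larkspur→Route 4 $20k) loses 186.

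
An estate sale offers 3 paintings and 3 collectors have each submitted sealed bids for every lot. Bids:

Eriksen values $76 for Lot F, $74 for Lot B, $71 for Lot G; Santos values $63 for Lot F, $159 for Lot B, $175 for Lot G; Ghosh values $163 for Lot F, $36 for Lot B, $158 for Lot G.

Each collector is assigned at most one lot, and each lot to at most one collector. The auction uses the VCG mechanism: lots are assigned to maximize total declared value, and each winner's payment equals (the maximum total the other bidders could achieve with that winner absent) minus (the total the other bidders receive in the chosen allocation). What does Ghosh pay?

Efficient allocation: Eriksen→Lot B ($74), Santos→Lot G ($175), Ghosh→Lot F ($163); total welfare W = $412.
Ghosh receives Lot F at value $163, so the others get W − 163 = $249.
Without Ghosh: best allocation of the remaining 2 bidders over all 3 lots is Eriksen→Lot F ($76), Santos→Lot G ($175), total $251.
VCG payment = (others' best without Ghosh) − (others' welfare with Ghosh) = 251 − 249 = $2.

Ghosh pays $2.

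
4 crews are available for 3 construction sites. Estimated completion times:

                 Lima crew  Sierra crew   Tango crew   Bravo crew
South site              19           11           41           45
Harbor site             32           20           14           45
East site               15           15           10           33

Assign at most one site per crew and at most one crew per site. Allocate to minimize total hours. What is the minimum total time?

Optimal: Sierra crew→South site (11 hours), Tango crew→Harbor site (14 hours), Lima crew→East site (15 hours) — total 11+14+15 = 40 hours.
Min-entry greedy (repeatedly take the single cheapest remaining cell) gives 53 hours, worse by 13.
Next-best assignment: Lima crew→South site, Tango crew→Harbor site, Sierra crew→East site = 48 hours.
Every other assignment is strictly worse.

Minimum total: 40 hours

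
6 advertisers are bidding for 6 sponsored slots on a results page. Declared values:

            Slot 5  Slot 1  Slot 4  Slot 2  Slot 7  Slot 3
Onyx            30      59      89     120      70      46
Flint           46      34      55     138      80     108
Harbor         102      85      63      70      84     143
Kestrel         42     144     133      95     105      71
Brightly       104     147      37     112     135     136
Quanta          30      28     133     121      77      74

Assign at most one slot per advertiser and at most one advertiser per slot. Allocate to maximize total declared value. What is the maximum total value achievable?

Max total: $742

This is the linear assignment problem.
Optimal: Onyx→Slot 2 ($120), Flint→Slot 3 ($108), Harbor→Slot 5 ($102), Kestrel→Slot 1 ($144), Brightly→Slot 7 ($135), Quanta→Slot 4 ($133) — total 120+108+102+144+135+133 = $742.
Swapping Kestrel↔Brightly (Kestrel→Slot 7 $105, Brightly→Slot 1 $147) loses 27.
Every other assignment is strictly worse.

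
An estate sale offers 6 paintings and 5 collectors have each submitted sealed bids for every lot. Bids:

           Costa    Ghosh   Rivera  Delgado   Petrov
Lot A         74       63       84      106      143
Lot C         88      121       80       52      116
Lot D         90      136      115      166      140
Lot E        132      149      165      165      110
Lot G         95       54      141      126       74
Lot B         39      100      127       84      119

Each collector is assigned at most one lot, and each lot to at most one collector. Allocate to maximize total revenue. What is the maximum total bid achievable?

This is a one-to-one assignment (maximum-weight bipartite matching).
Optimal: Costa→Lot E ($132), Ghosh→Lot C ($121), Rivera→Lot G ($141), Delgado→Lot D ($166), Petrov→Lot A ($143) — total 132+121+141+166+143 = $703.
Next-best assignment: Costa→Lot G, Ghosh→Lot C, Rivera→Lot E, Delgado→Lot D, Petrov→Lot A = $690.
Every other assignment is strictly worse.

Max total: $703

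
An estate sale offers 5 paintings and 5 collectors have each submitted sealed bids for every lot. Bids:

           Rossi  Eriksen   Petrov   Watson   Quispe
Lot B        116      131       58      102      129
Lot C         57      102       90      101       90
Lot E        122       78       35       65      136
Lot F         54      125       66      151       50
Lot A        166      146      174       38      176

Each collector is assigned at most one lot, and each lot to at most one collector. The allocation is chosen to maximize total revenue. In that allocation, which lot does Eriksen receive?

Optimal: Rossi→Lot B ($116), Eriksen→Lot C ($102), Petrov→Lot A ($174), Watson→Lot F ($151), Quispe→Lot E ($136) — total 116+102+174+151+136 = $679.
Swapping Petrov↔Eriksen (Petrov→Lot C $90, Eriksen→Lot A $146) loses 40.
Eriksen's own top lot is Lot A ($146), but forcing Eriksen→Lot A and reassigning the rest optimally gives only $639 — worse by 40.

Eriksen receives Lot C.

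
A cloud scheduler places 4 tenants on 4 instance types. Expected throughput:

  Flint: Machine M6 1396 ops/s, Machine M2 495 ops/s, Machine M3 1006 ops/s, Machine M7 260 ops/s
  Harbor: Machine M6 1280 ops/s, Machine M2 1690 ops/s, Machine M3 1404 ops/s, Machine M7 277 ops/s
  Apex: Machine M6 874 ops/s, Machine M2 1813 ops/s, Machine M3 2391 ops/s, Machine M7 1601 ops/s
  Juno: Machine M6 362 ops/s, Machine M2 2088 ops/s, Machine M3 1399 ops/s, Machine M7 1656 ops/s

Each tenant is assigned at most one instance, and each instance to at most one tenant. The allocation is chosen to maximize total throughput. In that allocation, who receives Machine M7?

This is the linear assignment problem.
Optimal: Flint→Machine M6 (1396 ops/s), Harbor→Machine M2 (1690 ops/s), Apex→Machine M3 (2391 ops/s), Juno→Machine M7 (1656 ops/s) — total 1396+1690+2391+1656 = 7133 ops/s.
Column-greedy (each instance in turn goes to its best remaining tenant) gives 6152 ops/s, worse by 981.
Every other assignment is strictly worse.
Juno's own top instance is Machine M2 (2088 ops/s), but forcing Juno→Machine M2 and reassigning the rest optimally gives only 6489 ops/s — worse by 644.

Juno receives Machine M7.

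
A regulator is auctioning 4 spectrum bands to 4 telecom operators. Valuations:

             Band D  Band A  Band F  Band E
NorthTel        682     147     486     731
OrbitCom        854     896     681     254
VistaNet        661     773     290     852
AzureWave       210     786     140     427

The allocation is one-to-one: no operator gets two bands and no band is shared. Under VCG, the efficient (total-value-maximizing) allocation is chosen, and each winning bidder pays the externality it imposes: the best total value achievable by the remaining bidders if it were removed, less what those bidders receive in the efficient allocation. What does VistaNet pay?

Efficient allocation: NorthTel→Band D ($682M), OrbitCom→Band F ($681M), VistaNet→Band E ($852M), AzureWave→Band A ($786M); total welfare W = $3001M.
VistaNet receives Band E at value $852M, so the others get W − 852 = $2149M.
Without VistaNet: best allocation of the remaining 3 bidders over all 4 bands is NorthTel→Band E ($731M), OrbitCom→Band D ($854M), AzureWave→Band A ($786M), total $2371M.
VCG payment = (others' best without VistaNet) − (others' welfare with VistaNet) = 2371 − 2149 = $222M.

VistaNet pays $222M.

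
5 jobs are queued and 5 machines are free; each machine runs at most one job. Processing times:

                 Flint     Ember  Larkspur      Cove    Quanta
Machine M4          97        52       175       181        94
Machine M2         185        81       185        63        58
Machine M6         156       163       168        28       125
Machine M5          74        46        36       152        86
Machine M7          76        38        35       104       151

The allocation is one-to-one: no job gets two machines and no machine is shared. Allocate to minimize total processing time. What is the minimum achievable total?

Min total: 247 min

Treat this as an assignment problem: match each job to one machine.
Optimal: Flint→Machine M5 (74 min), Ember→Machine M4 (52 min), Larkspur→Machine M7 (35 min), Cove→Machine M6 (28 min), Quanta→Machine M2 (58 min) — total 74+52+35+28+58 = 247 min.
Column-greedy (each machine in turn goes to its cheapest remaining job) gives 250 min, worse by 3.
Next-best assignment: Flint→Machine M7, Ember→Machine M4, Larkspur→Machine M5, Cove→Machine M6, Quanta→Machine M2 = 250 min.
Every other assignment is strictly worse.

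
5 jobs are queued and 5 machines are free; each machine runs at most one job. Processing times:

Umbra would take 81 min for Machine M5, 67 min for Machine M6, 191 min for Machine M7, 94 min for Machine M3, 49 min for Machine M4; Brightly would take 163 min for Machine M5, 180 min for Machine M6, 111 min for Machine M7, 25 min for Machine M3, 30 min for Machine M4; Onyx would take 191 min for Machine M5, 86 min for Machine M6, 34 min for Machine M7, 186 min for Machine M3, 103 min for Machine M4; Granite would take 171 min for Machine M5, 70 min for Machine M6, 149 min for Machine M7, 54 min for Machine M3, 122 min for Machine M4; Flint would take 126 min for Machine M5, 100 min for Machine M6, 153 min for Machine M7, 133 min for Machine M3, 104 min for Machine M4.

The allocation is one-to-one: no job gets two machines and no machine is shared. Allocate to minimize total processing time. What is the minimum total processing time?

Optimal: Umbra→Machine M5 (81 min), Brightly→Machine M4 (30 min), Onyx→Machine M7 (34 min), Granite→Machine M3 (54 min), Flint→Machine M6 (100 min) — total 81+30+34+54+100 = 299 min.
Every other assignment is strictly worse.

Minimum total: 299 min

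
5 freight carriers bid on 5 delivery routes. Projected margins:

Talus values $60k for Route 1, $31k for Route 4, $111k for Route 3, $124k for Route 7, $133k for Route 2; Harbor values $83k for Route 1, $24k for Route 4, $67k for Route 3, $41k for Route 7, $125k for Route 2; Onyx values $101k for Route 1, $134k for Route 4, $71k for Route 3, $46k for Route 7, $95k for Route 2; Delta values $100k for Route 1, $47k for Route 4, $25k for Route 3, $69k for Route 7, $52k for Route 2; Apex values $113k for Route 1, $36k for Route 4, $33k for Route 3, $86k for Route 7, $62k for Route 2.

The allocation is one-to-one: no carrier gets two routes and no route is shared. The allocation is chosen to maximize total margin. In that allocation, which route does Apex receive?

Optimal: Talus→Route 3 ($111k), Harbor→Route 2 ($125k), Onyx→Route 4 ($134k), Delta→Route 1 ($100k), Apex→Route 7 ($86k) — total 111+125+134+100+86 = $556k.
Column-greedy (each route in turn goes to its best remaining carrier) gives $552k, worse by 4.
Next-best assignment: Talus→Route 3, Harbor→Route 2, Onyx→Route 4, Delta→Route 7, Apex→Route 1 = $552k.
Apex's own top route is Route 1 ($113k), but forcing Apex→Route 1 and reassigning the rest optimally gives only $552k — worse by 4.

Apex receives Route 7.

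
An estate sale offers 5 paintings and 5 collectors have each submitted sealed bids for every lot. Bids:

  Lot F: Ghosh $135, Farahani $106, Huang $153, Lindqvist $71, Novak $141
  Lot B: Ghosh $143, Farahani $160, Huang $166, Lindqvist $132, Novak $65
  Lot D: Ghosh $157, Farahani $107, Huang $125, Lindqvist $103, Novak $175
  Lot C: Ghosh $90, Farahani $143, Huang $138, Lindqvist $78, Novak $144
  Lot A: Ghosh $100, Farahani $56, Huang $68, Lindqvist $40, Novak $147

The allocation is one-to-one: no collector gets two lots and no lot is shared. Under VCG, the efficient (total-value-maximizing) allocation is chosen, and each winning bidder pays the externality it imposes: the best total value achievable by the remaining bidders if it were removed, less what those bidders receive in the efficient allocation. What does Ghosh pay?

Efficient allocation: Ghosh→Lot D ($157), Farahani→Lot C ($143), Huang→Lot F ($153), Lindqvist→Lot B ($132), Novak→Lot A ($147); total welfare W = $732.
Ghosh receives Lot D at value $157, so the others get W − 157 = $575.
Without Ghosh: best allocation of the remaining 4 bidders over all 5 lots is Farahani→Lot C ($143), Huang→Lot F ($153), Lindqvist→Lot B ($132), Novak→Lot D ($175), total $603.
VCG payment = (others' best without Ghosh) − (others' welfare with Ghosh) = 603 − 575 = $28.

Ghosh pays $28.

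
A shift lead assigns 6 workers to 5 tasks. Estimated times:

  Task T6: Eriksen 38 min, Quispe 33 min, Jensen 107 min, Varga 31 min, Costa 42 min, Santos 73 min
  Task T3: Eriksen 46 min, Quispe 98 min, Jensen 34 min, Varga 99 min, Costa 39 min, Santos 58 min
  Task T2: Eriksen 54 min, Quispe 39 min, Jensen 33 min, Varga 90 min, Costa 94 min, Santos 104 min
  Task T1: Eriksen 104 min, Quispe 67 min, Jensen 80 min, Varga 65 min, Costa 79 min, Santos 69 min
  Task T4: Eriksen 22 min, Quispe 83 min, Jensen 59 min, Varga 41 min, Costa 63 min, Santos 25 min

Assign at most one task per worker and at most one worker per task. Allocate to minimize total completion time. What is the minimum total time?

Min total: 192 min

This is the linear assignment problem.
Optimal: Quispe→Task T6 (33 min), Costa→Task T3 (39 min), Jensen→Task T2 (33 min), Varga→Task T1 (65 min), Eriksen→Task T4 (22 min) — total 33+39+33+65+22 = 192 min.
Column-greedy (each task in turn goes to its cheapest remaining worker) gives 195 min, worse by 3.
Checked against all permutations: 192 min is optimal.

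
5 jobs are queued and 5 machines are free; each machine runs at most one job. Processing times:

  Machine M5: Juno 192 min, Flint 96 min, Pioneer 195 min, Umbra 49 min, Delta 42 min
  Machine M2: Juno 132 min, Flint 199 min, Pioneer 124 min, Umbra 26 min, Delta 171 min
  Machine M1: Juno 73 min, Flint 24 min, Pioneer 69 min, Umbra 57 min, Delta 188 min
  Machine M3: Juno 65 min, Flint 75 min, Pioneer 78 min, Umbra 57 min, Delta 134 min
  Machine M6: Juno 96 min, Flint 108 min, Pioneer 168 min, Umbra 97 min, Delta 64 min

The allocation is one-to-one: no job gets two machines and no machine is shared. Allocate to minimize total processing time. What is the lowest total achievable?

Min total: 266 min

This is the linear assignment problem.
Optimal: Juno→Machine M6 (96 min), Flint→Machine M1 (24 min), Pioneer→Machine M3 (78 min), Umbra→Machine M2 (26 min), Delta→Machine M5 (42 min) — total 96+24+78+26+42 = 266 min.
Row-greedy (each job in turn takes its cheapest remaining machine) gives 326 min, worse by 60.
Next-best assignment: Juno→Machine M6, Flint→Machine M3, Pioneer→Machine M1, Umbra→Machine M2, Delta→Machine M5 = 308 min.
No other one-to-one assignment undercuts 266 min.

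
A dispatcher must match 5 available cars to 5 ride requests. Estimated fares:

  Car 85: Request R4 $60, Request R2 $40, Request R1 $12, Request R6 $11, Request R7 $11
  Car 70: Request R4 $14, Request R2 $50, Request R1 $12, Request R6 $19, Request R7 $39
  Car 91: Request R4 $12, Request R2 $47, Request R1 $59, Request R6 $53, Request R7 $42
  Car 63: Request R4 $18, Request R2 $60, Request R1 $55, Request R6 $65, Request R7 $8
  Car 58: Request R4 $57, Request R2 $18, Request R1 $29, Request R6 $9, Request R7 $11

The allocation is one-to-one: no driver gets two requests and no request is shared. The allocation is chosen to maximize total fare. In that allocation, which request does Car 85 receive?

Treat this as an assignment problem: match each driver to one request.
Optimal: Car 85→Request R2 ($40), Car 70→Request R7 ($39), Car 91→Request R1 ($59), Car 63→Request R6 ($65), Car 58→Request R4 ($57) — total 40+39+59+65+57 = $260.
Row-greedy (each driver in turn takes its best remaining request) gives $245, worse by 15.
Next-best assignment: Car 85→Request R4, Car 70→Request R2, Car 91→Request R7, Car 63→Request R6, Car 58→Request R1 = $246.
Swapping Car 70↔Car 91 (Car 70→Request R1 $12, Car 91→Request R7 $42) loses 44.
Every other assignment is strictly worse.
Car 85's own top request is Request R4 ($60), but forcing Car 85→Request R4 and reassigning the rest optimally gives only $246 — worse by 14.

Car 85 receives Request R2.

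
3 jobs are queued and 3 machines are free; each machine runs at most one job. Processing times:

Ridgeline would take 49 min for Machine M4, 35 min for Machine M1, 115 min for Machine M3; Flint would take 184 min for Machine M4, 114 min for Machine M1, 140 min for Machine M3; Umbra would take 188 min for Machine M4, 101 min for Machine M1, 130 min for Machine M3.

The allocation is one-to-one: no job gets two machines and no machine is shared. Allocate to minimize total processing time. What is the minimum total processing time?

Treat this as an assignment problem: match each job to one machine.
Optimal: Ridgeline→Machine M4 (49 min), Flint→Machine M3 (140 min), Umbra→Machine M1 (101 min) — total 49+140+101 = 290 min.
Min-entry greedy (repeatedly take the single cheapest remaining cell) gives 349 min, worse by 59.

Minimum total: 290 min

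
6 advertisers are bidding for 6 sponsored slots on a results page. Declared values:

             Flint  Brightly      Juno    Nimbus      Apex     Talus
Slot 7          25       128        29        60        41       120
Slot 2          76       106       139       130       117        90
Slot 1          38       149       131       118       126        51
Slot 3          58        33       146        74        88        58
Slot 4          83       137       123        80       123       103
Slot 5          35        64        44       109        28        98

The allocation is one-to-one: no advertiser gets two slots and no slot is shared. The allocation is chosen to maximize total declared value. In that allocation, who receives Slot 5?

Nimbus receives Slot 5.

Treat this as an assignment problem: match each advertiser to one slot.
Optimal: Flint→Slot 4 ($83), Brightly→Slot 1 ($149), Juno→Slot 3 ($146), Nimbus→Slot 5 ($109), Apex→Slot 2 ($117), Talus→Slot 7 ($120) — total 83+149+146+109+117+120 = $724.
Next-best assignment: Flint→Slot 2, Brightly→Slot 1, Juno→Slot 3, Nimbus→Slot 5, Apex→Slot 4, Talus→Slot 7 = $723.
Nimbus's own top slot is Slot 2 ($130), but forcing Nimbus→Slot 2 and reassigning the rest optimally gives only $711 — worse by 13.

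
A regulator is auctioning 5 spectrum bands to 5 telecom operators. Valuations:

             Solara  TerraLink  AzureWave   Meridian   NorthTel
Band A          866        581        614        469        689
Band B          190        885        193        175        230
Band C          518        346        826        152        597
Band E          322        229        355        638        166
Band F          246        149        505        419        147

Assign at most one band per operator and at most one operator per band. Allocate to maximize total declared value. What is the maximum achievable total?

Max total: $3491M

Optimal: Solara→Band A ($866M), TerraLink→Band B ($885M), AzureWave→Band F ($505M), Meridian→Band E ($638M), NorthTel→Band C ($597M) — total 866+885+505+638+597 = $3491M.
Row-greedy (each operator in turn takes its best remaining band) gives $3362M, worse by 129.
Next-best assignment: Solara→Band A, TerraLink→Band B, AzureWave→Band C, Meridian→Band E, NorthTel→Band F = $3362M.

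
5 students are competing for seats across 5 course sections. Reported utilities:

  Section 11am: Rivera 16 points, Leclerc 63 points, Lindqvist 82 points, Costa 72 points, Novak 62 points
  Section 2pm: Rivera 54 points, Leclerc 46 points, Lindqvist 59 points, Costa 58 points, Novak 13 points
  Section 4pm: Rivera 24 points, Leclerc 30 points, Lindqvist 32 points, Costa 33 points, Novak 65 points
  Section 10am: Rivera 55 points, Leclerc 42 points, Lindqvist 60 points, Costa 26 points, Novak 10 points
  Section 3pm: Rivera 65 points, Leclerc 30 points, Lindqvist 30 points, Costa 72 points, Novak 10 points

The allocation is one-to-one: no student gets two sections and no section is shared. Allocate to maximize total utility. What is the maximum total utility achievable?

This is the linear assignment problem.
Optimal: Rivera→Section 10am (55 points), Leclerc→Section 2pm (46 points), Lindqvist→Section 11am (82 points), Costa→Section 3pm (72 points), Novak→Section 4pm (65 points) — total 55+46+82+72+65 = 320 points.
Row-greedy (each student in turn takes its best remaining section) gives 311 points, worse by 9.
Swapping Lindqvist↔Novak (Lindqvist→Section 4pm 32 points, Novak→Section 11am 62 points) loses 53.

Maximum total: 320 points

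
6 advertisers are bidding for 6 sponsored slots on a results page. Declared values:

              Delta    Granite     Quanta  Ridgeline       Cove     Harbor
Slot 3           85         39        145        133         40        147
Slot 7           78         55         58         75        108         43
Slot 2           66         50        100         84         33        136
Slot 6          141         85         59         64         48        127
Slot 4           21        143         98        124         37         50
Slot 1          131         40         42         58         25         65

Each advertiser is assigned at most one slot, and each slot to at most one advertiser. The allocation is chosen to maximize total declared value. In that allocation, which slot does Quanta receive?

Quanta receives Slot 2.

Treat this as an assignment problem: match each advertiser to one slot.
Optimal: Delta→Slot 1 ($131), Granite→Slot 4 ($143), Quanta→Slot 2 ($100), Ridgeline→Slot 3 ($133), Cove→Slot 7 ($108), Harbor→Slot 6 ($127) — total 131+143+100+133+108+127 = $742.
Max-entry greedy (repeatedly take the single best remaining cell) gives $697, worse by 45.
Quanta's own top slot is Slot 3 ($145), but forcing Quanta→Slot 3 and reassigning the rest optimally gives only $738 — worse by 4.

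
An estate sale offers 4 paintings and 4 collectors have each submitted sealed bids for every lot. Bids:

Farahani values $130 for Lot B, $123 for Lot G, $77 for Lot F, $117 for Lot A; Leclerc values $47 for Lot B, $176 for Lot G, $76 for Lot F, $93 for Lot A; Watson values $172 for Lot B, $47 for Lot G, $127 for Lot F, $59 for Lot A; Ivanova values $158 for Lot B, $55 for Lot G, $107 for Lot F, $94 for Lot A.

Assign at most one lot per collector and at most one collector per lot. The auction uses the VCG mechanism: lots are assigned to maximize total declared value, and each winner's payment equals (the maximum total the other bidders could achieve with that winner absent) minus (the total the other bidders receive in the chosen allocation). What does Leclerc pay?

Leclerc pays $6.

Efficient allocation: Farahani→Lot A ($117), Leclerc→Lot G ($176), Watson→Lot F ($127), Ivanova→Lot B ($158); total welfare W = $578.
Leclerc receives Lot G at value $176, so the others get W − 176 = $402.
Without Leclerc: best allocation of the remaining 3 bidders over all 4 lots is Farahani→Lot G ($123), Watson→Lot F ($127), Ivanova→Lot B ($158), total $408.
VCG payment = (others' best without Leclerc) − (others' welfare with Leclerc) = 408 − 402 = $6.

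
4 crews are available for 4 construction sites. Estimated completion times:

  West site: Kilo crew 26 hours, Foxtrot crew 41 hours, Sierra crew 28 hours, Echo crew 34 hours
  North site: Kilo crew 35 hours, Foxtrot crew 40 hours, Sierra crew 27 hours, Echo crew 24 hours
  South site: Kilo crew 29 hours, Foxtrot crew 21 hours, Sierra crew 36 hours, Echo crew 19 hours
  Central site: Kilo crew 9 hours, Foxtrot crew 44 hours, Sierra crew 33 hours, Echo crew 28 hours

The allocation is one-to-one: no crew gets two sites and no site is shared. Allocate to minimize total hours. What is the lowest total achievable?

Optimal: Kilo crew→Central site (9 hours), Foxtrot crew→South site (21 hours), Sierra crew→West site (28 hours), Echo crew→North site (24 hours) — total 9+21+28+24 = 82 hours.
Min-entry greedy (repeatedly take the single cheapest remaining cell) gives 96 hours, worse by 14.
Next-best assignment: Kilo crew→Central site, Foxtrot crew→South site, Sierra crew→North site, Echo crew→West site = 91 hours.
Swapping Sierra crew↔Echo crew (Sierra crew→North site 27 hours, Echo crew→West site 34 hours) adds 9.
Every other assignment is strictly worse.

Min total: 82 hours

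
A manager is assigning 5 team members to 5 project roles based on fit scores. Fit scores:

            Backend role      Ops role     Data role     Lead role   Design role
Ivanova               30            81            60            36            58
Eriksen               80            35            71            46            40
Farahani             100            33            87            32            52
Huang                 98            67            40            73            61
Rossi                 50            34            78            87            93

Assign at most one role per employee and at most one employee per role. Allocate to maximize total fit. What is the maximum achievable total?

Maximum total: 418 pts

Optimal: Ivanova→Ops role (81 pts), Eriksen→Data role (71 pts), Farahani→Backend role (100 pts), Huang→Lead role (73 pts), Rossi→Design role (93 pts) — total 81+71+100+73+93 = 418 pts.
Column-greedy (each role in turn goes to its best remaining employee) gives 372 pts, worse by 46.
Swapping Eriksen↔Ivanova (Eriksen→Ops role 35 pts, Ivanova→Data role 60 pts) loses 57.
Every other assignment is strictly worse.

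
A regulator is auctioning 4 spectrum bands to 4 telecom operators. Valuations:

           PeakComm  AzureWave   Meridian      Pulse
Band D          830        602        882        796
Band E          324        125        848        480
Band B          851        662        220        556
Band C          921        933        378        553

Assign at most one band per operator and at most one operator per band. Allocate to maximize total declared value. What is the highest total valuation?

Treat this as an assignment problem: match each operator to one band.
Optimal: PeakComm→Band B ($851M), AzureWave→Band C ($933M), Meridian→Band E ($848M), Pulse→Band D ($796M) — total 851+933+848+796 = $3428M.
Next-best assignment: PeakComm→Band C, AzureWave→Band B, Meridian→Band E, Pulse→Band D = $3227M.
Swapping AzureWave↔PeakComm (AzureWave→Band B $662M, PeakComm→Band C $921M) loses 201.
Every other assignment is strictly worse.

Max total: $3428M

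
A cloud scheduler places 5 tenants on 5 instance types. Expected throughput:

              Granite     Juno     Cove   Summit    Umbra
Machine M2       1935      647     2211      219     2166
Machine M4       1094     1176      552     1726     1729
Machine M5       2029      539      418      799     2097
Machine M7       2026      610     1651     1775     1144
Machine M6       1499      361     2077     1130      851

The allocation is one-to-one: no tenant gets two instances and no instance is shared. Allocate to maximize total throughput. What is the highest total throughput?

This is a one-to-one assignment (maximum-weight bipartite matching).
Optimal: Granite→Machine M5 (2029 ops/s), Juno→Machine M4 (1176 ops/s), Cove→Machine M6 (2077 ops/s), Summit→Machine M7 (1775 ops/s), Umbra→Machine M2 (2166 ops/s) — total 2029+1176+2077+1775+2166 = 9223 ops/s.
Next-best assignment: Granite→Machine M2, Juno→Machine M4, Cove→Machine M6, Summit→Machine M7, Umbra→Machine M5 = 9060 ops/s.
Checked against all permutations: 9223 ops/s is optimal.

Max total: 9223 ops/s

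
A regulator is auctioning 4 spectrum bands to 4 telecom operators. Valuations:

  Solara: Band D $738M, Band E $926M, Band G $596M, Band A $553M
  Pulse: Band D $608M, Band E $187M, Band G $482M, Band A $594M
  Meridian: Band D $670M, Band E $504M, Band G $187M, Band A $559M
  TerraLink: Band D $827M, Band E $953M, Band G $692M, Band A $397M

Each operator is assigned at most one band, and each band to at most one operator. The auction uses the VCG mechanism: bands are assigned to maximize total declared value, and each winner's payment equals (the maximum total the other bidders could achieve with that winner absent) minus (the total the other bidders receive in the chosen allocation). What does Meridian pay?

Meridian pays $135M.

Efficient allocation: Solara→Band E ($926M), Pulse→Band A ($594M), Meridian→Band D ($670M), TerraLink→Band G ($692M); total welfare W = $2882M.
Meridian receives Band D at value $670M, so the others get W − 670 = $2212M.
Without Meridian: best allocation of the remaining 3 bidders over all 4 bands is Solara→Band E ($926M), Pulse→Band A ($594M), TerraLink→Band D ($827M), total $2347M.
VCG payment = (others' best without Meridian) − (others' welfare with Meridian) = 2347 − 2212 = $135M.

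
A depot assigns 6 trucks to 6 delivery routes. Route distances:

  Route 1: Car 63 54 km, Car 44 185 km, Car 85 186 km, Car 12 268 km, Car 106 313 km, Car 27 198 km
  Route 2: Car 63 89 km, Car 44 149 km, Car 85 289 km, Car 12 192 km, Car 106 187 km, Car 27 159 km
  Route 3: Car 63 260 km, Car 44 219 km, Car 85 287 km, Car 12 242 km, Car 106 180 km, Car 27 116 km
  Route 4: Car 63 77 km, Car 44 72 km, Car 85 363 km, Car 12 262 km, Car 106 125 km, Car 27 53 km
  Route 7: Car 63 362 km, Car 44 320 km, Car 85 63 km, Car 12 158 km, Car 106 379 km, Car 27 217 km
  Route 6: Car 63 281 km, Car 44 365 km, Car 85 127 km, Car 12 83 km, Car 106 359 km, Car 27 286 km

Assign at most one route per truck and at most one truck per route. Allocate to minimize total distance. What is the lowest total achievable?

Optimal: Car 63→Route 1 (54 km), Car 44→Route 4 (72 km), Car 85→Route 7 (63 km), Car 12→Route 6 (83 km), Car 106→Route 2 (187 km), Car 27→Route 3 (116 km) — total 54+72+63+83+187+116 = 575 km.
Row-greedy (each truck in turn takes its cheapest remaining route) gives 611 km, worse by 36.
Checked against all permutations: 575 km is optimal.

Min total: 575 km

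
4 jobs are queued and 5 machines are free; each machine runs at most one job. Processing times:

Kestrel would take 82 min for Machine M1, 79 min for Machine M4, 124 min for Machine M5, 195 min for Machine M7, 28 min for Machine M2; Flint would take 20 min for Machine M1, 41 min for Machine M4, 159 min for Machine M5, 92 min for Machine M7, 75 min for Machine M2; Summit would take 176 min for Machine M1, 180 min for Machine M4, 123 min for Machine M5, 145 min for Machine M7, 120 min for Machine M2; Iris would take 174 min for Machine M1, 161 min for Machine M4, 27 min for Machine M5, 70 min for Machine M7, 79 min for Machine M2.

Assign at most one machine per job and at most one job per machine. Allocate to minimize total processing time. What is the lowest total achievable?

Min total: 220 min

Optimal: Kestrel→Machine M2 (28 min), Flint→Machine M1 (20 min), Summit→Machine M7 (145 min), Iris→Machine M5 (27 min) — total 28+20+145+27 = 220 min.
Column-greedy (each machine in turn goes to its cheapest remaining job) gives 271 min, worse by 51.
Next-best assignment: Kestrel→Machine M2, Flint→Machine M1, Summit→Machine M5, Iris→Machine M7 = 241 min.
Swapping Summit↔Iris (Summit→Machine M5 123 min, Iris→Machine M7 70 min) adds 21.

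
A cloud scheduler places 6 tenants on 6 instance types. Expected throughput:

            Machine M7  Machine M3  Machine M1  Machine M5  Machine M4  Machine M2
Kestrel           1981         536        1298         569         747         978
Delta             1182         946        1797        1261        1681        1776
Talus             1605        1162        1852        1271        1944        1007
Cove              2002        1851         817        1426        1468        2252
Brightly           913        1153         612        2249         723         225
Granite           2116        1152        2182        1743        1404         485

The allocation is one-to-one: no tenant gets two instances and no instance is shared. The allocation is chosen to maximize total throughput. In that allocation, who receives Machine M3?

Optimal: Kestrel→Machine M7 (1981 ops/s), Delta→Machine M2 (1776 ops/s), Talus→Machine M4 (1944 ops/s), Cove→Machine M3 (1851 ops/s), Brightly→Machine M5 (2249 ops/s), Granite→Machine M1 (2182 ops/s) — total 1981+1776+1944+1851+2249+2182 = 11983 ops/s.
Row-greedy (each tenant in turn takes its best remaining instance) gives 11375 ops/s, worse by 608.
Swapping Delta↔Cove (Delta→Machine M3 946 ops/s, Cove→Machine M2 2252 ops/s) loses 429.
Cove's own top instance is Machine M2 (2252 ops/s), but forcing Cove→Machine M2 and reassigning the rest optimally gives only 11554 ops/s — worse by 429.

Cove receives Machine M3.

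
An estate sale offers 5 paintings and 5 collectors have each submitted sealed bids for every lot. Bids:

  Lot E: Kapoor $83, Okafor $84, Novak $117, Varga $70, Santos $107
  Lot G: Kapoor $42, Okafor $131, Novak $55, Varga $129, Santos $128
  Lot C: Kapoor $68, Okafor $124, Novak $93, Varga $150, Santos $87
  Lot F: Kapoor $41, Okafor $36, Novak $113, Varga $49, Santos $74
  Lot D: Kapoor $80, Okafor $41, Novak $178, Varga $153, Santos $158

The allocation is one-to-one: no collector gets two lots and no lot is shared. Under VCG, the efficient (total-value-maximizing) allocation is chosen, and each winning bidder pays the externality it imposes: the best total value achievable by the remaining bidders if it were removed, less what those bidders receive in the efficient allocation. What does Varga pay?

Varga pays $28.

Efficient allocation: Kapoor→Lot E ($83), Okafor→Lot G ($131), Novak→Lot F ($113), Varga→Lot C ($150), Santos→Lot D ($158); total welfare W = $635.
Varga receives Lot C at value $150, so the others get W − 150 = $485.
Without Varga: best allocation of the remaining 4 bidders over all 5 lots is Kapoor→Lot E ($83), Okafor→Lot C ($124), Novak→Lot D ($178), Santos→Lot G ($128), total $513.
VCG payment = (others' best without Varga) − (others' welfare with Varga) = 513 − 485 = $28.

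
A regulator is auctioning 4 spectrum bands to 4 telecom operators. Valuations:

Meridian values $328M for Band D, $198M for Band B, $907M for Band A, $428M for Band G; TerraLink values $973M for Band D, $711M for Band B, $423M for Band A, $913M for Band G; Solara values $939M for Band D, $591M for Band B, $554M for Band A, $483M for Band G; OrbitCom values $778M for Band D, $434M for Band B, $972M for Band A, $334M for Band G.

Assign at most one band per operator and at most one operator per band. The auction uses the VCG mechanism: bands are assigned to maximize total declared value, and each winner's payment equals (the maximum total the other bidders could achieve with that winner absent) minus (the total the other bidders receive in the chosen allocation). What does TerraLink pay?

TerraLink pays $59M.

Efficient allocation: Meridian→Band A ($907M), TerraLink→Band G ($913M), Solara→Band D ($939M), OrbitCom→Band B ($434M); total welfare W = $3193M.
TerraLink receives Band G at value $913M, so the others get W − 913 = $2280M.
Without TerraLink: best allocation of the remaining 3 bidders over all 4 bands is Meridian→Band G ($428M), Solara→Band D ($939M), OrbitCom→Band A ($972M), total $2339M.
VCG payment = (others' best without TerraLink) − (others' welfare with TerraLink) = 2339 − 2280 = $59M.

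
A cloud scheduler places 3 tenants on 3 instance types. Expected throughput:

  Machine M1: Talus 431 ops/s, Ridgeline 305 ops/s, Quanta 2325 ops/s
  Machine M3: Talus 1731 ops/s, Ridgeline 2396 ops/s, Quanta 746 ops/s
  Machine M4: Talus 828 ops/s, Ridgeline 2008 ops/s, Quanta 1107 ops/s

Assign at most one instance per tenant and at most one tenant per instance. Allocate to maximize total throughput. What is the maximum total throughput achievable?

Max total: 6064 ops/s

Optimal: Talus→Machine M3 (1731 ops/s), Ridgeline→Machine M4 (2008 ops/s), Quanta→Machine M1 (2325 ops/s) — total 1731+2008+2325 = 6064 ops/s.
Column-greedy (each instance in turn goes to its best remaining tenant) gives 5549 ops/s, worse by 515.
Checked against all permutations: 6064 ops/s is optimal.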